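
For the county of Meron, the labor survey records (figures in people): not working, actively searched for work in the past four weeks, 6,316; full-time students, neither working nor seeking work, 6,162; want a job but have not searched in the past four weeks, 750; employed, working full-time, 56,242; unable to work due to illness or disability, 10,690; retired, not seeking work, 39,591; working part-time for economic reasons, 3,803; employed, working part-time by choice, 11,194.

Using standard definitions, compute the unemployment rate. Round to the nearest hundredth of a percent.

Employed = 56,242 + 3,803 + 11,194 = 71,239 (anyone who worked, including part-time for economic reasons, counts as employed).
Unemployed = 6,316.
Labor force = 71,239 + 6,316 = 77,555.
Unemployment rate = 6,316 / 77,555 = 8.14%.

Unemployment rate ≈ 8.14%.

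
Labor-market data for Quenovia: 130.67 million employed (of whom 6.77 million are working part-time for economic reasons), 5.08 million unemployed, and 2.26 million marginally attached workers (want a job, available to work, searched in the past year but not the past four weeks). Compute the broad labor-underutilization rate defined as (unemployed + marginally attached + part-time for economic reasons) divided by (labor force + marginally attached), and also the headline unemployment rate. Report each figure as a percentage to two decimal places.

Labor force = 130.67 + 5.08 = 135.75 million.
Numerator = 5.08 + 2.26 + 6.77 = 14.11 million.
Denominator = 135.75 + 2.26 = 138.01 million.
Broad rate = 14.11 / 138.01 = 10.22%.
Headline unemployment rate = 5.08 / 135.75 = 3.74%.

Broad underutilization rate ≈ 10.22%; headline unemployment rate ≈ 3.74%.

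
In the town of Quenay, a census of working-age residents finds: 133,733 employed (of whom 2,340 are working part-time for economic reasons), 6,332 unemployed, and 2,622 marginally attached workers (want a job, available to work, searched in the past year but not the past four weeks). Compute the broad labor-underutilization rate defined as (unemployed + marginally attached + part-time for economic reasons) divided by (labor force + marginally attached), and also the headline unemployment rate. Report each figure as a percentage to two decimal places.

Broad underutilization rate ≈ 7.92%; headline unemployment rate ≈ 4.52%.

Labor force = 133,733 + 6,332 = 140,065.
Numerator = 6,332 + 2,622 + 2,340 = 11,294.
Denominator = 140,065 + 2,622 = 142,687.
Broad rate = 11,294 / 142,687 = 7.92%.
Headline unemployment rate = 6,332 / 140,065 = 4.52%.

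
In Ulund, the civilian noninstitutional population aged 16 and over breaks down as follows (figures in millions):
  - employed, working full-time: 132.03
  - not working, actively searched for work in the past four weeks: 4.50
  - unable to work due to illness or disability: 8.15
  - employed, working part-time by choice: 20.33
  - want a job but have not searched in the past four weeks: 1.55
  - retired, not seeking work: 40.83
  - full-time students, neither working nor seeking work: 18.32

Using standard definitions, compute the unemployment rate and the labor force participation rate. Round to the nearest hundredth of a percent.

Unemployment rate ≈ 2.87%; labor force participation rate ≈ 69.50%.

Employed = 132.03 + 20.33 = 152.36 million.
Unemployed = 4.50 million.
Labor force = 152.36 + 4.50 = 156.86 million.
Not in labor force = 8.15 + 1.55 + 40.83 + 18.32 = 68.85 million (those not working and not actively searching are outside the labor force — including those who want a job but have given up searching).
Civilian working-age population = 156.86 + 68.85 = 225.71 million.
Unemployment rate = 4.50 / 156.86 = 2.87%.
Labor force participation rate = 156.86 / 225.71 = 69.50%.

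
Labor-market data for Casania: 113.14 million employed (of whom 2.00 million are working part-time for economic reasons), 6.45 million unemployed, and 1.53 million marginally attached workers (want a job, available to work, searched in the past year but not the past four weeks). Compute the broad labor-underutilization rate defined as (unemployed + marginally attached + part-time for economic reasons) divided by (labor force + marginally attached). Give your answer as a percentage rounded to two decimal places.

Labor force = 113.14 + 6.45 = 119.59 million.
Numerator = 6.45 + 1.53 + 2.00 = 9.98 million.
Denominator = 119.59 + 1.53 = 121.12 million.
Broad rate = 9.98 / 121.12 = 8.24%.

Broad underutilization rate ≈ 8.24%.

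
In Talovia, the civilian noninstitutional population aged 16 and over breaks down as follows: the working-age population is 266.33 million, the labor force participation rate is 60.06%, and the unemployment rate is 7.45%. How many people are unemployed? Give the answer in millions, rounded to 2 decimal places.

Labor force = 0.6006 × 266.33 = 159.96 million.
Unemployed = 0.0745 × 159.96 ≈ 11.92 million.

About 11.92 million are unemployed.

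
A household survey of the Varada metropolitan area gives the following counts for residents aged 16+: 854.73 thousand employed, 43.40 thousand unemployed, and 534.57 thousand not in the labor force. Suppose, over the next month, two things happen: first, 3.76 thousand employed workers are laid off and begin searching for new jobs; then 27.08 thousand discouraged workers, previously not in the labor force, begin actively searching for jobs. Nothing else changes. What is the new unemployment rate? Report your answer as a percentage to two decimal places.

Initially, labor force = 854.73 + 43.40 = 898.13 thousand, so u = 43.40/898.13 = 4.83%.
After the first change, employed falls and unemployed rises by 3.76; labor force unchanged → E = 850.97, U = 47.16, labor force = 898.13 thousand.
After the second change, unemployed and labor force both rise by 27.08 → E = 850.97, U = 74.24, labor force = 925.21 thousand.
New unemployment rate = 74.24 / 925.21 = 8.02%.

New unemployment rate ≈ 8.02%.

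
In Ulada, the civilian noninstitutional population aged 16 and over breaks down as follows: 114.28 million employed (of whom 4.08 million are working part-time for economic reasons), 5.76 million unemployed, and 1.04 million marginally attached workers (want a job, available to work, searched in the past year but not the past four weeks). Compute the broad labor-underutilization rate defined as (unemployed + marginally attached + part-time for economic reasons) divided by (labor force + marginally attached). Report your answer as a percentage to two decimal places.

Broad underutilization rate ≈ 8.99%.

Labor force = 114.28 + 5.76 = 120.04 million.
Numerator = 5.76 + 1.04 + 4.08 = 10.88 million.
Denominator = 120.04 + 1.04 = 121.08 million.
Broad rate = 10.88 / 121.08 = 8.99%.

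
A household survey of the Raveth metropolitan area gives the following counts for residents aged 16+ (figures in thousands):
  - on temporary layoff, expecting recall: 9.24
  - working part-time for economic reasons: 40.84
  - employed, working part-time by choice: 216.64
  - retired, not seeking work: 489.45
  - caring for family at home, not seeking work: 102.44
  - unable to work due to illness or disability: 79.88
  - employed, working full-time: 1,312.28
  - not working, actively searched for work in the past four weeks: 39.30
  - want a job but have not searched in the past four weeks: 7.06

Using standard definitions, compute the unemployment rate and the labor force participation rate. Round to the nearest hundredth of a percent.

Employed = 40.84 + 216.64 + 1,312.28 = 1,569.76 thousand (anyone who worked, including part-time for economic reasons, counts as employed).
Unemployed = 9.24 + 39.30 = 48.54 thousand (jobless and actively searching, or on temporary layoff).
Labor force = 1,569.76 + 48.54 = 1,618.30 thousand.
Not in labor force = 489.45 + 102.44 + 79.88 + 7.06 = 678.83 thousand (those not working and not actively searching are outside the labor force — including those who want a job but have given up searching).
Civilian working-age population = 1,618.30 + 678.83 = 2,297.13 thousand.
Unemployment rate = 48.54 / 1,618.30 = 3.00%.
Labor force participation rate = 1,618.30 / 2,297.13 = 70.45%.

Unemployment rate ≈ 3.00%; labor force participation rate ≈ 70.45%.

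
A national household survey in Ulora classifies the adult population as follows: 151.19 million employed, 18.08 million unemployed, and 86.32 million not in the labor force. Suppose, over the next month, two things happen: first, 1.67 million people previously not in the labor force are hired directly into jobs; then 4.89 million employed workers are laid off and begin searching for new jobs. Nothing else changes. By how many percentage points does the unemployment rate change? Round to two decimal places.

Initially, labor force = 151.19 + 18.08 = 169.27 million, so u = 18.08/169.27 = 10.68%.
After the first change, employed and labor force both rise by 1.67; unemployed unchanged → E = 152.86, U = 18.08, labor force = 170.94 million.
After the second change, employed falls and unemployed rises by 4.89; labor force unchanged → E = 147.97, U = 22.97, labor force = 170.94 million.
New unemployment rate = 22.97 / 170.94 = 13.44%.
Change = 13.44% − 10.68% = +2.76 percentage points.

The unemployment rate changes by +2.76 percentage points.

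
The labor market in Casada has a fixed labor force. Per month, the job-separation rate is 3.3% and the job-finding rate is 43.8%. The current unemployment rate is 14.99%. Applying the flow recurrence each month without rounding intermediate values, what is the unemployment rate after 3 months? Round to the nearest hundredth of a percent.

With a fixed labor force, u_{t+1} = u_t + s·(1−u_t) − f·u_t = u_t·(1−s−f) + s.
Here 1−s−f = 0.529 and s = 0.033.
u_1 = 0.149900 × 0.529 + 0.033 = 0.112297.
u_2 = 0.112297 × 0.529 + 0.033 = 0.092405.
u_3 = 0.092405 × 0.529 + 0.033 = 0.081882.

Unemployment rate after three months ≈ 8.19%.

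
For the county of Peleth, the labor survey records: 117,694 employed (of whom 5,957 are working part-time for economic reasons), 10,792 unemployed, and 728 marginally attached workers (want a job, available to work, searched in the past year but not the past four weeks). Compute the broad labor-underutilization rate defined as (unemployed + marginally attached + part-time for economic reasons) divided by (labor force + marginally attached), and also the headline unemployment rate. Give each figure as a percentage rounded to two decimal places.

Labor force = 117,694 + 10,792 = 128,486.
Numerator = 10,792 + 728 + 5,957 = 17,477.
Denominator = 128,486 + 728 = 129,214.
Broad rate = 17,477 / 129,214 = 13.53%.
Headline unemployment rate = 10,792 / 128,486 = 8.40%.

Broad underutilization rate ≈ 13.53%; headline unemployment rate ≈ 8.40%.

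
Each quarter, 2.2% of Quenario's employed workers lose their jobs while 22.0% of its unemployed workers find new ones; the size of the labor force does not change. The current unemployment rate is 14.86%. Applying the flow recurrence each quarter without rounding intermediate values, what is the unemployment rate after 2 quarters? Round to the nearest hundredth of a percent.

Unemployment rate after two quarters ≈ 12.41%.

With a fixed labor force, u_{t+1} = u_t + s·(1−u_t) − f·u_t = u_t·(1−s−f) + s.
Here 1−s−f = 0.758 and s = 0.022.
u_1 = 0.148600 × 0.758 + 0.022 = 0.134639.
u_2 = 0.134639 × 0.758 + 0.022 = 0.124056.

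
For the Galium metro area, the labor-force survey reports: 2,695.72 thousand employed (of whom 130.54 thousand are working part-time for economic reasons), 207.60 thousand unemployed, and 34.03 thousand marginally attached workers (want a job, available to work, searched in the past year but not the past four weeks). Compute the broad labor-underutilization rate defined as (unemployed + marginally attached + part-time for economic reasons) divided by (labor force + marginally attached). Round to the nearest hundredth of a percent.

Broad underutilization rate ≈ 12.67%.

Labor force = 2,695.72 + 207.60 = 2,903.32 thousand.
Numerator = 207.60 + 34.03 + 130.54 = 372.17 thousand.
Denominator = 2,903.32 + 34.03 = 2,937.35 thousand.
Broad rate = 372.17 / 2,937.35 = 12.67%.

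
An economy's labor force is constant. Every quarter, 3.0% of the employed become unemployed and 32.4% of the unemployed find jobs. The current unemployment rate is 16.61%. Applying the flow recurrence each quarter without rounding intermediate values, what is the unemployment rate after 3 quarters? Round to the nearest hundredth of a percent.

Unemployment rate after three quarters ≈ 10.67%.

With a fixed labor force, u_{t+1} = u_t + s·(1−u_t) − f·u_t = u_t·(1−s−f) + s.
Here 1−s−f = 0.646 and s = 0.030.
u_1 = 0.166100 × 0.646 + 0.030 = 0.137301.
u_2 = 0.137301 × 0.646 + 0.030 = 0.118696.
u_3 = 0.118696 × 0.646 + 0.030 = 0.106678.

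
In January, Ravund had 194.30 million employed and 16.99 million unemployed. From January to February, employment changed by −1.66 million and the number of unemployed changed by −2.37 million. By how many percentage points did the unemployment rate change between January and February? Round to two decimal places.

January: labor force = 194.30 + 16.99 = 211.29; u = 16.99/211.29 = 8.04%.
February: labor force = 192.64 + 14.62 = 207.26; u = 14.62/207.26 = 7.05%.
Change = 7.05% − 8.04% = −0.99 pp.

The unemployment rate changed by −0.99 percentage points.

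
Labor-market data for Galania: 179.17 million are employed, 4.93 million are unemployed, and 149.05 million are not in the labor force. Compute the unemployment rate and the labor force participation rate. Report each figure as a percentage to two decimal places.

Unemployment rate ≈ 2.68%; labor force participation rate ≈ 55.26%.

Labor force = employed + unemployed = 179.17 + 4.93 = 184.10 million.
Working-age population = 184.10 + 149.05 = 333.15 million.
Unemployment rate = 4.93 / 184.10 = 2.68%.
Labor force participation rate = 184.10 / 333.15 = 55.26%.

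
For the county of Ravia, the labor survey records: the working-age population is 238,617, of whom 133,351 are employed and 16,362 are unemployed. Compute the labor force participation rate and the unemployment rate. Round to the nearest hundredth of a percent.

Labor force = employed + unemployed = 133,351 + 16,362 = 149,713.
Unemployment rate = 16,362 / 149,713 = 10.93%.
Labor force participation rate = 149,713 / 238,617 = 62.74%.

Labor force participation rate ≈ 62.74%; unemployment rate ≈ 10.93%.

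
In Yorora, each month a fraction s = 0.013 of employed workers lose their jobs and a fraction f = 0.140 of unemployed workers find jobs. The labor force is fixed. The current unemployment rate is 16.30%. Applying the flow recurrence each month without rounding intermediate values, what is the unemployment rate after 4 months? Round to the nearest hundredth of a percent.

With a fixed labor force, u_{t+1} = u_t + s·(1−u_t) − f·u_t = u_t·(1−s−f) + s.
Here 1−s−f = 0.847 and s = 0.013.
u_1 = 0.163000 × 0.847 + 0.013 = 0.151061.
u_2 = 0.151061 × 0.847 + 0.013 = 0.140949.
u_3 = 0.140949 × 0.847 + 0.013 = 0.132384.
u_4 = 0.132384 × 0.847 + 0.013 = 0.125129.

Unemployment rate after four months ≈ 12.51%.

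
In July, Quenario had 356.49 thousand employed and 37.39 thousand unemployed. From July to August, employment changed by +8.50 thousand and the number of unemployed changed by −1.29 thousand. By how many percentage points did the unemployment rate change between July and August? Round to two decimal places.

The unemployment rate changed by −0.49 percentage points.

July: labor force = 356.49 + 37.39 = 393.88; u = 37.39/393.88 = 9.49%.
August: labor force = 364.99 + 36.10 = 401.09; u = 36.10/401.09 = 9.00%.
Change = 9.00% − 9.49% = −0.49 pp.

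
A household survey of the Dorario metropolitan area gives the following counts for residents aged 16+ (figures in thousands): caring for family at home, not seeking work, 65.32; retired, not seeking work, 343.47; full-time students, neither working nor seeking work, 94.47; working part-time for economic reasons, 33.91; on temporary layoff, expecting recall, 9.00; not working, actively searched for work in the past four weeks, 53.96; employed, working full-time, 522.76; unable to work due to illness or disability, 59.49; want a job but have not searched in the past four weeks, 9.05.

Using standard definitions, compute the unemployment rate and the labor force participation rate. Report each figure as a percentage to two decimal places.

Employed = 33.91 + 522.76 = 556.67 thousand (anyone who worked, including part-time for economic reasons, counts as employed).
Unemployed = 9.00 + 53.96 = 62.96 thousand (jobless and actively searching, or on temporary layoff).
Labor force = 556.67 + 62.96 = 619.63 thousand.
Not in labor force = 65.32 + 343.47 + 94.47 + 59.49 + 9.05 = 571.80 thousand (those not working and not actively searching are outside the labor force — including those who want a job but have given up searching).
Civilian working-age population = 619.63 + 571.80 = 1,191.43 thousand.
Unemployment rate = 62.96 / 619.63 = 10.16%.
Labor force participation rate = 619.63 / 1,191.43 = 52.01%.

Unemployment rate ≈ 10.16%; labor force participation rate ≈ 52.01%.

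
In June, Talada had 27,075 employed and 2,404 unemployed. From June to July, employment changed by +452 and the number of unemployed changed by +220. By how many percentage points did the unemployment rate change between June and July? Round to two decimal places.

The unemployment rate changed by +0.55 percentage points.

June: labor force = 27,075 + 2,404 = 29,479; u = 2,404/29,479 = 8.15%.
July: labor force = 27,527 + 2,624 = 30,151; u = 2,624/30,151 = 8.70%.
Change = 8.70% − 8.15% = +0.55 pp.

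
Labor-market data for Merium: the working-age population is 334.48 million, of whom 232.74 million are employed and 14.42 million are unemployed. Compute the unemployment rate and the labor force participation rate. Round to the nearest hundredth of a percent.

Unemployment rate ≈ 5.83%; labor force participation rate ≈ 73.89%.

Labor force = employed + unemployed = 232.74 + 14.42 = 247.16 million.
Unemployment rate = 14.42 / 247.16 = 5.83%.
Labor force participation rate = 247.16 / 334.48 = 73.89%.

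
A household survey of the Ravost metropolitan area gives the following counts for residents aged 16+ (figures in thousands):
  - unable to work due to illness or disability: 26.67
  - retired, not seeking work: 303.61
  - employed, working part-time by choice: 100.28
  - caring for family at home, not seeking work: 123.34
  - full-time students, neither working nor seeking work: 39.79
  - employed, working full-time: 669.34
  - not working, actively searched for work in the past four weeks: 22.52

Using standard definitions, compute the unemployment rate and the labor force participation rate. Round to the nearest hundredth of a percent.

Employed = 100.28 + 669.34 = 769.62 thousand.
Unemployed = 22.52 thousand.
Labor force = 769.62 + 22.52 = 792.14 thousand.
Not in labor force = 26.67 + 303.61 + 123.34 + 39.79 = 493.41 thousand (those not working and not actively searching are outside the labor force).
Civilian working-age population = 792.14 + 493.41 = 1,285.55 thousand.
Unemployment rate = 22.52 / 792.14 = 2.84%.
Labor force participation rate = 792.14 / 1,285.55 = 61.62%.

Unemployment rate ≈ 2.84%; labor force participation rate ≈ 61.62%.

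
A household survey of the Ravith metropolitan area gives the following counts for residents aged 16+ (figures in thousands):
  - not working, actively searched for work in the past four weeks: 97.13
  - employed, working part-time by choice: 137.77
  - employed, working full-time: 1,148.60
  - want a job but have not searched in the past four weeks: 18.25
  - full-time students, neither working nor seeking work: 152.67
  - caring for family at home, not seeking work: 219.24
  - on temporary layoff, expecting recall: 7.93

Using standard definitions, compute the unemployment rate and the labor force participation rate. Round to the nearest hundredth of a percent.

Employed = 137.77 + 1,148.60 = 1,286.37 thousand.
Unemployed = 97.13 + 7.93 = 105.06 thousand (jobless and actively searching, or on temporary layoff).
Labor force = 1,286.37 + 105.06 = 1,391.43 thousand.
Not in labor force = 18.25 + 152.67 + 219.24 = 390.16 thousand (those not working and not actively searching are outside the labor force — including those who want a job but have given up searching).
Civilian working-age population = 1,391.43 + 390.16 = 1,781.59 thousand.
Unemployment rate = 105.06 / 1,391.43 = 7.55%.
Labor force participation rate = 1,391.43 / 1,781.59 = 78.10%.

Unemployment rate ≈ 7.55%; labor force participation rate ≈ 78.10%.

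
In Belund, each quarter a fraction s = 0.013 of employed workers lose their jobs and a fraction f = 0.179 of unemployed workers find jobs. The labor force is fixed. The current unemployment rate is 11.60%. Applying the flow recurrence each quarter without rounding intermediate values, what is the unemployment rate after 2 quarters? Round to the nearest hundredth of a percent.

Unemployment rate after two quarters ≈ 9.92%.

With a fixed labor force, u_{t+1} = u_t + s·(1−u_t) − f·u_t = u_t·(1−s−f) + s.
Here 1−s−f = 0.808 and s = 0.013.
u_1 = 0.116000 × 0.808 + 0.013 = 0.106728.
u_2 = 0.106728 × 0.808 + 0.013 = 0.099236.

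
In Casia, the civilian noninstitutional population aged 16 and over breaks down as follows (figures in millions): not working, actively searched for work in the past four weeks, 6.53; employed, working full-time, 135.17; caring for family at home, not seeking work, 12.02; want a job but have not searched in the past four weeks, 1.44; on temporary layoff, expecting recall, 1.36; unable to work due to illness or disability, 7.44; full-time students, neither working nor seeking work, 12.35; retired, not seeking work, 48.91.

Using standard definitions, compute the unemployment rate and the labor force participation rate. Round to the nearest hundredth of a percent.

Unemployment rate ≈ 5.52%; labor force participation rate ≈ 63.52%.

Employed = 135.17 million.
Unemployed = 6.53 + 1.36 = 7.89 million (jobless and actively searching, or on temporary layoff).
Labor force = 135.17 + 7.89 = 143.06 million.
Not in labor force = 12.02 + 1.44 + 7.44 + 12.35 + 48.91 = 82.16 million (those not working and not actively searching are outside the labor force — including those who want a job but have given up searching).
Civilian working-age population = 143.06 + 82.16 = 225.22 million.
Unemployment rate = 7.89 / 143.06 = 5.52%.
Labor force participation rate = 143.06 / 225.22 = 63.52%.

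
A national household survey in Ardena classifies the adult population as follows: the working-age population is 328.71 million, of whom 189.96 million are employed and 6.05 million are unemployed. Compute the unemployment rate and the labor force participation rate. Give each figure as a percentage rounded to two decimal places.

Labor force = employed + unemployed = 189.96 + 6.05 = 196.01 million.
Unemployment rate = 6.05 / 196.01 = 3.09%.
Labor force participation rate = 196.01 / 328.71 = 59.63%.

Unemployment rate ≈ 3.09%; labor force participation rate ≈ 59.63%.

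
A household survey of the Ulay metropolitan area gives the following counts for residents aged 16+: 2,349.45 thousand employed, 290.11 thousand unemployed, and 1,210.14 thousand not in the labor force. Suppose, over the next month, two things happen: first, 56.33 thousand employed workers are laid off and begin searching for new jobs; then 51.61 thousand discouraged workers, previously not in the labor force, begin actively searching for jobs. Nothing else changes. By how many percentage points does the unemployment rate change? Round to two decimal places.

The unemployment rate changes by +3.80 percentage points.

Initially, labor force = 2,349.45 + 290.11 = 2,639.56 thousand, so u = 290.11/2,639.56 = 10.99%.
After the first change, employed falls and unemployed rises by 56.33; labor force unchanged → E = 2,293.12, U = 346.44, labor force = 2,639.56 thousand.
After the second change, unemployed and labor force both rise by 51.61 → E = 2,293.12, U = 398.05, labor force = 2,691.17 thousand.
New unemployment rate = 398.05 / 2,691.17 = 14.79%.
Change = 14.79% − 10.99% = +3.80 percentage points.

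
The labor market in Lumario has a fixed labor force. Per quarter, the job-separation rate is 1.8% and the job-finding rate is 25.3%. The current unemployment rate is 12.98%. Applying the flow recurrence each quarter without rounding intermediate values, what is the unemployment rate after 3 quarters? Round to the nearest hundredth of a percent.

With a fixed labor force, u_{t+1} = u_t + s·(1−u_t) − f·u_t = u_t·(1−s−f) + s.
Here 1−s−f = 0.729 and s = 0.018.
u_1 = 0.129800 × 0.729 + 0.018 = 0.112624.
u_2 = 0.112624 × 0.729 + 0.018 = 0.100103.
u_3 = 0.100103 × 0.729 + 0.018 = 0.090975.

Unemployment rate after three quarters ≈ 9.10%.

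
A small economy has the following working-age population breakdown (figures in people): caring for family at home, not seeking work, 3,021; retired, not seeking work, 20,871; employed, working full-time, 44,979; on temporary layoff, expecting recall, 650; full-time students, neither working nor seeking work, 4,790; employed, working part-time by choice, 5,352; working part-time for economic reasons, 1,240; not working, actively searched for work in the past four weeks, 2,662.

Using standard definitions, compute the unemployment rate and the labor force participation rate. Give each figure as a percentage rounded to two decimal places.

Unemployment rate ≈ 6.03%; labor force participation rate ≈ 65.68%.

Employed = 44,979 + 5,352 + 1,240 = 51,571 (anyone who worked, including part-time for economic reasons, counts as employed).
Unemployed = 650 + 2,662 = 3,312 (jobless and actively searching, or on temporary layoff).
Labor force = 51,571 + 3,312 = 54,883.
Not in labor force = 3,021 + 20,871 + 4,790 = 28,682 (those not working and not actively searching are outside the labor force).
Civilian working-age population = 54,883 + 28,682 = 83,565.
Unemployment rate = 3,312 / 54,883 = 6.03%.
Labor force participation rate = 54,883 / 83,565 = 65.68%.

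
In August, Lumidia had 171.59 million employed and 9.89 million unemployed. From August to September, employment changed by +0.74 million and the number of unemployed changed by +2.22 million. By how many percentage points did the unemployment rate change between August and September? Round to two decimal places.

August: labor force = 171.59 + 9.89 = 181.48; u = 9.89/181.48 = 5.45%.
September: labor force = 172.33 + 12.11 = 184.44; u = 12.11/184.44 = 6.57%.
Change = 6.57% − 5.45% = +1.12 pp.

The unemployment rate changed by +1.12 percentage points.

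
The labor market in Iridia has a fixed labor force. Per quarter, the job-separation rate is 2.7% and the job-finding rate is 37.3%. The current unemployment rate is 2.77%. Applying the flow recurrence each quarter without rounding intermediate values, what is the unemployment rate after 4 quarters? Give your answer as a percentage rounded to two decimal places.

Unemployment rate after four quarters ≈ 6.23%.

With a fixed labor force, u_{t+1} = u_t + s·(1−u_t) − f·u_t = u_t·(1−s−f) + s.
Here 1−s−f = 0.600 and s = 0.027.
u_1 = 0.027700 × 0.600 + 0.027 = 0.043620.
u_2 = 0.043620 × 0.600 + 0.027 = 0.053172.
u_3 = 0.053172 × 0.600 + 0.027 = 0.058903.
u_4 = 0.058903 × 0.600 + 0.027 = 0.062342.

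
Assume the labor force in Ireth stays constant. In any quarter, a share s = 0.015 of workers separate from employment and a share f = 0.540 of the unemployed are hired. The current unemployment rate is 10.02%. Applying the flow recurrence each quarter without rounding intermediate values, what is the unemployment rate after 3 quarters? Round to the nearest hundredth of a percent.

With a fixed labor force, u_{t+1} = u_t + s·(1−u_t) − f·u_t = u_t·(1−s−f) + s.
Here 1−s−f = 0.445 and s = 0.015.
u_1 = 0.100200 × 0.445 + 0.015 = 0.059589.
u_2 = 0.059589 × 0.445 + 0.015 = 0.041517.
u_3 = 0.041517 × 0.445 + 0.015 = 0.033475.

Unemployment rate after three quarters ≈ 3.35%.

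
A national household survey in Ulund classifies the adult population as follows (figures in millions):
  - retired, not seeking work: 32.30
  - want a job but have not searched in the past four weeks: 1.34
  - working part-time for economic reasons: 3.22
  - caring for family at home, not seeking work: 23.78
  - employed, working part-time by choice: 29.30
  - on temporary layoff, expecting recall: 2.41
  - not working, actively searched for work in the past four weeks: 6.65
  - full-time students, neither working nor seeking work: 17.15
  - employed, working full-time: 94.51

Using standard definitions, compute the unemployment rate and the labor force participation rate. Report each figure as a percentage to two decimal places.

Employed = 3.22 + 29.30 + 94.51 = 127.03 million (anyone who worked, including part-time for economic reasons, counts as employed).
Unemployed = 2.41 + 6.65 = 9.06 million (jobless and actively searching, or on temporary layoff).
Labor force = 127.03 + 9.06 = 136.09 million.
Not in labor force = 32.30 + 1.34 + 23.78 + 17.15 = 74.57 million (those not working and not actively searching are outside the labor force — including those who want a job but have given up searching).
Civilian working-age population = 136.09 + 74.57 = 210.66 million.
Unemployment rate = 9.06 / 136.09 = 6.66%.
Labor force participation rate = 136.09 / 210.66 = 64.60%.

Unemployment rate ≈ 6.66%; labor force participation rate ≈ 64.60%.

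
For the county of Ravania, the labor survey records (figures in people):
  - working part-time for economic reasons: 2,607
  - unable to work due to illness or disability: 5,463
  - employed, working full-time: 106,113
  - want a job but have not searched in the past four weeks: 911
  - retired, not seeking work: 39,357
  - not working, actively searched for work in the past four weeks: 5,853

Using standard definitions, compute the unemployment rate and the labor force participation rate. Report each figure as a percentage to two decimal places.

Employed = 2,607 + 106,113 = 108,720 (anyone who worked, including part-time for economic reasons, counts as employed).
Unemployed = 5,853.
Labor force = 108,720 + 5,853 = 114,573.
Not in labor force = 5,463 + 911 + 39,357 = 45,731 (those not working and not actively searching are outside the labor force — including those who want a job but have given up searching).
Civilian working-age population = 114,573 + 45,731 = 160,304.
Unemployment rate = 5,853 / 114,573 = 5.11%.
Labor force participation rate = 114,573 / 160,304 = 71.47%.

Unemployment rate ≈ 5.11%; labor force participation rate ≈ 71.47%.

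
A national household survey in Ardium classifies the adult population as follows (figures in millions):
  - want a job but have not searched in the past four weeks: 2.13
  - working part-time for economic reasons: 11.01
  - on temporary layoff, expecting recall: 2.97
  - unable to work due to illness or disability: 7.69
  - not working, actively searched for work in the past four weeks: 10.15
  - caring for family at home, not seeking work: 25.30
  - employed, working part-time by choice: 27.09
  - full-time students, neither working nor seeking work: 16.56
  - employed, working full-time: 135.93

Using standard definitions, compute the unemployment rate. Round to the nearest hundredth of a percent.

Employed = 11.01 + 27.09 + 135.93 = 174.03 million (anyone who worked, including part-time for economic reasons, counts as employed).
Unemployed = 2.97 + 10.15 = 13.12 million (jobless and actively searching, or on temporary layoff).
Labor force = 174.03 + 13.12 = 187.15 million.
Unemployment rate = 13.12 / 187.15 = 7.01%.

Unemployment rate ≈ 7.01%.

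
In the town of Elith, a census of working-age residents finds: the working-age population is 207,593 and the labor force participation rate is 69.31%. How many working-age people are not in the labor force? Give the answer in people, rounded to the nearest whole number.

About 63,710 are not in the labor force.

Share not in the labor force = 1 − 0.6931 = 0.3069.
Not in labor force = 0.3069 × 207,593 ≈ 63,710.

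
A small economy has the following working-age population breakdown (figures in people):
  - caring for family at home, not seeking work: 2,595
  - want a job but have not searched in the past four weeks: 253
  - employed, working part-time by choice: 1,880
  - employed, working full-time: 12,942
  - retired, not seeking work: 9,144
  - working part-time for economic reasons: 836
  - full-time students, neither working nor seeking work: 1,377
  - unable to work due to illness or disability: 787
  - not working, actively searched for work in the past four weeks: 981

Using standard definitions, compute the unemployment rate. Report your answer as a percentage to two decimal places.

Employed = 1,880 + 12,942 + 836 = 15,658 (anyone who worked, including part-time for economic reasons, counts as employed).
Unemployed = 981.
Labor force = 15,658 + 981 = 16,639.
Unemployment rate = 981 / 16,639 = 5.90%.

Unemployment rate ≈ 5.90%.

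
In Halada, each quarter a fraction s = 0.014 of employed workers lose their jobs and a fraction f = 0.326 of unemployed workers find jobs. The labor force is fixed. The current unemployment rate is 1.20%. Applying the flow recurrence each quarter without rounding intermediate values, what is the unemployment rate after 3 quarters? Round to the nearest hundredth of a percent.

With a fixed labor force, u_{t+1} = u_t + s·(1−u_t) − f·u_t = u_t·(1−s−f) + s.
Here 1−s−f = 0.660 and s = 0.014.
u_1 = 0.012000 × 0.660 + 0.014 = 0.021920.
u_2 = 0.021920 × 0.660 + 0.014 = 0.028467.
u_3 = 0.028467 × 0.660 + 0.014 = 0.032788.

Unemployment rate after three quarters ≈ 3.28%.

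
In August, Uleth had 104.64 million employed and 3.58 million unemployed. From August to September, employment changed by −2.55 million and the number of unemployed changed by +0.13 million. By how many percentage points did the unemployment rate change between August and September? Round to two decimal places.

The unemployment rate changed by +0.20 percentage points.

August: labor force = 104.64 + 3.58 = 108.22; u = 3.58/108.22 = 3.31%.
September: labor force = 102.09 + 3.71 = 105.80; u = 3.71/105.80 = 3.51%.
Change = 3.51% − 3.31% = +0.20 pp.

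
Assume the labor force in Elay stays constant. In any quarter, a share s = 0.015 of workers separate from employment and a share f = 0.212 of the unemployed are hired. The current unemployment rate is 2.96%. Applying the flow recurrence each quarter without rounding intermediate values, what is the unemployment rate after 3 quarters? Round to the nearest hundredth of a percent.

Unemployment rate after three quarters ≈ 4.92%.

With a fixed labor force, u_{t+1} = u_t + s·(1−u_t) − f·u_t = u_t·(1−s−f) + s.
Here 1−s−f = 0.773 and s = 0.015.
u_1 = 0.029600 × 0.773 + 0.015 = 0.037881.
u_2 = 0.037881 × 0.773 + 0.015 = 0.044282.
u_3 = 0.044282 × 0.773 + 0.015 = 0.049230.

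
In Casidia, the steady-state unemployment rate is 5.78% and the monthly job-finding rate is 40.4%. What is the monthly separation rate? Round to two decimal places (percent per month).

Separation rate ≈ 2.48% per month.

From u* = s/(s+f): s = u·f/(1−u).
s = 0.0578 × 40.4 / (1 − 0.0578) = 2.3351 / 0.9422 ≈ 2.48% per month.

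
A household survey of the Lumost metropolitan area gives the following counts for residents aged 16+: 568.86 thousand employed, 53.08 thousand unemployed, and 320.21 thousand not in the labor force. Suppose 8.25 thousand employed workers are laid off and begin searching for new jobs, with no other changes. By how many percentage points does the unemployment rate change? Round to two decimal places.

The unemployment rate changes by +1.33 percentage points.

Initially, labor force = 568.86 + 53.08 = 621.94 thousand, so u = 53.08/621.94 = 8.53%.
After the change, employed falls and unemployed rises by 8.25; labor force unchanged → E = 560.61, U = 61.33, labor force = 621.94 thousand.
New unemployment rate = 61.33 / 621.94 = 9.86%.
Change = 9.86% − 8.53% = +1.33 percentage points.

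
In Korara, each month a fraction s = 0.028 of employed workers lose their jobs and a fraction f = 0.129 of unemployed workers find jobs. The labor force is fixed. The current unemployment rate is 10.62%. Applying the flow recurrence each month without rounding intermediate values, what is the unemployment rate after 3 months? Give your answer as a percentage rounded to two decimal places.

With a fixed labor force, u_{t+1} = u_t + s·(1−u_t) − f·u_t = u_t·(1−s−f) + s.
Here 1−s−f = 0.843 and s = 0.028.
u_1 = 0.106200 × 0.843 + 0.028 = 0.117527.
u_2 = 0.117527 × 0.843 + 0.028 = 0.127075.
u_3 = 0.127075 × 0.843 + 0.028 = 0.135124.

Unemployment rate after three months ≈ 13.51%.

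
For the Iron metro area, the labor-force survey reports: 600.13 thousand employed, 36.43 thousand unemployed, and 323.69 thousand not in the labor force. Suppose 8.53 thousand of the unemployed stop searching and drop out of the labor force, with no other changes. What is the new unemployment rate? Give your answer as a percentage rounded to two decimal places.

New unemployment rate ≈ 4.44%.

Initially, labor force = 600.13 + 36.43 = 636.56 thousand, so u = 36.43/636.56 = 5.72%.
After the change, unemployed and labor force both fall by 8.53 → E = 600.13, U = 27.90, labor force = 628.03 thousand.
New unemployment rate = 27.90 / 628.03 = 4.44%.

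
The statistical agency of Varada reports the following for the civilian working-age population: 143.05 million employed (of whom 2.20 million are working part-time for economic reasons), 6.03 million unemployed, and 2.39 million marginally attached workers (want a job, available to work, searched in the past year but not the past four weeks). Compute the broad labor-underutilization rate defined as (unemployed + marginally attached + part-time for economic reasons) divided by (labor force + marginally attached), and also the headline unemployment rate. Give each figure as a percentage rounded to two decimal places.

Broad underutilization rate ≈ 7.01%; headline unemployment rate ≈ 4.04%.

Labor force = 143.05 + 6.03 = 149.08 million.
Numerator = 6.03 + 2.39 + 2.20 = 10.62 million.
Denominator = 149.08 + 2.39 = 151.47 million.
Broad rate = 10.62 / 151.47 = 7.01%.
Headline unemployment rate = 6.03 / 149.08 = 4.04%.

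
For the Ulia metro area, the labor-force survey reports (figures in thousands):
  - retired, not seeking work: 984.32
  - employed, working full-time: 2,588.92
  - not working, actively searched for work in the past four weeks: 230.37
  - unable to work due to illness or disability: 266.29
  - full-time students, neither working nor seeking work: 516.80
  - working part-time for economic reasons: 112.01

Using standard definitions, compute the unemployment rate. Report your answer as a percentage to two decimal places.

Unemployment rate ≈ 7.86%.

Employed = 2,588.92 + 112.01 = 2,700.93 thousand (anyone who worked, including part-time for economic reasons, counts as employed).
Unemployed = 230.37 thousand.
Labor force = 2,700.93 + 230.37 = 2,931.30 thousand.
Unemployment rate = 230.37 / 2,931.30 = 7.86%.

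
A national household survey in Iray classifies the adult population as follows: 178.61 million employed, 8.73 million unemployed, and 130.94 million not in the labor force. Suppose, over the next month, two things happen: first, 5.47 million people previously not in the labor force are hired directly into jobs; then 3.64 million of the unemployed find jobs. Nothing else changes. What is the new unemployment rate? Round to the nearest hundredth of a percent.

New unemployment rate ≈ 2.64%.

Initially, labor force = 178.61 + 8.73 = 187.34 million, so u = 8.73/187.34 = 4.66%.
After the first change, employed and labor force both rise by 5.47; unemployed unchanged → E = 184.08, U = 8.73, labor force = 192.81 million.
After the second change, unemployed falls and employed rises by 3.64; labor force unchanged → E = 187.72, U = 5.09, labor force = 192.81 million.
New unemployment rate = 5.09 / 192.81 = 2.64%.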